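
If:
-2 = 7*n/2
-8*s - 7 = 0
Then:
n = -4/7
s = -7/8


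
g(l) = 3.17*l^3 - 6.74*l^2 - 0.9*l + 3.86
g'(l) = 9.51*l^2 - 13.48*l - 0.9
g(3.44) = 50.05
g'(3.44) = 65.27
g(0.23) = 3.34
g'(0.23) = -3.50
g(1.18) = -1.38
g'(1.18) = -3.56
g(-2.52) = -87.40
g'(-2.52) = 93.46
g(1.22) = -1.51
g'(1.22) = -3.19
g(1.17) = -1.34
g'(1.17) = -3.65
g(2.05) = 1.00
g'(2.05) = 11.43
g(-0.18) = 3.79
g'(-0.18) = 1.83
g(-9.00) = -2844.91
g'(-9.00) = 890.73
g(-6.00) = -918.10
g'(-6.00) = 422.34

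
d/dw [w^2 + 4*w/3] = 2*w + 4/3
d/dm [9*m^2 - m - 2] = 18*m - 1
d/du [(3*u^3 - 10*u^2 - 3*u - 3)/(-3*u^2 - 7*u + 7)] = (-9*u^4 - 42*u^3 + 124*u^2 - 158*u - 42)/(9*u^4 + 42*u^3 + 7*u^2 - 98*u + 49)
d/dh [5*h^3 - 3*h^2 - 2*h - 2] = 15*h^2 - 6*h - 2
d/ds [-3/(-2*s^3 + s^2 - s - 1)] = 3*(-6*s^2 + 2*s - 1)/(2*s^3 - s^2 + s + 1)^2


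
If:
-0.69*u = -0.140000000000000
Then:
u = 0.20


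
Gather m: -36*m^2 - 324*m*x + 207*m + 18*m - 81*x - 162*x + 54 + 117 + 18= -36*m^2 + m*(225 - 324*x) - 243*x + 189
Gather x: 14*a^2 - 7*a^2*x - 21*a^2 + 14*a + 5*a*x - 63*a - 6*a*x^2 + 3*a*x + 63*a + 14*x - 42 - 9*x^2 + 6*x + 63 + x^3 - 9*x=-7*a^2 + 14*a + x^3 + x^2*(-6*a - 9) + x*(-7*a^2 + 8*a + 11) + 21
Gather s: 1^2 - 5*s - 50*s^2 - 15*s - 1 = -50*s^2 - 20*s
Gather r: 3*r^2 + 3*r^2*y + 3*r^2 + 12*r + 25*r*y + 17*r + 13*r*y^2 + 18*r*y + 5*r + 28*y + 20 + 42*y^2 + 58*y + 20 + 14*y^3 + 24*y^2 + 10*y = r^2*(3*y + 6) + r*(13*y^2 + 43*y + 34) + 14*y^3 + 66*y^2 + 96*y + 40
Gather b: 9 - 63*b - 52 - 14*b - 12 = -77*b - 55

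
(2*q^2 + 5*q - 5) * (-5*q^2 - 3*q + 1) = -10*q^4 - 31*q^3 + 12*q^2 + 20*q - 5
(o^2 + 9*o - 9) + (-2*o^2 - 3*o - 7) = -o^2 + 6*o - 16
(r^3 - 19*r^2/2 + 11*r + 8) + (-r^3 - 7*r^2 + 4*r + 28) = -33*r^2/2 + 15*r + 36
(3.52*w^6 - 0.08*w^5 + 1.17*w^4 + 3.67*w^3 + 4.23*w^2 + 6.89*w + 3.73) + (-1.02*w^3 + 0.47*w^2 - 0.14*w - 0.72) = 3.52*w^6 - 0.08*w^5 + 1.17*w^4 + 2.65*w^3 + 4.7*w^2 + 6.75*w + 3.01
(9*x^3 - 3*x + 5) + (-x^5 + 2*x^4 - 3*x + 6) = -x^5 + 2*x^4 + 9*x^3 - 6*x + 11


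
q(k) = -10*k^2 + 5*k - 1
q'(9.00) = -175.00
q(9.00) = -766.00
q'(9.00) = -175.00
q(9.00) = -766.00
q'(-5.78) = 120.60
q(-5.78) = -363.98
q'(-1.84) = 41.80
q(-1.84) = -44.06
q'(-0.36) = 12.20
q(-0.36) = -4.10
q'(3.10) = -57.00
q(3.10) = -81.60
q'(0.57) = -6.40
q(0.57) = -1.40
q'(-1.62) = 37.40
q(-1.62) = -35.34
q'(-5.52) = 115.40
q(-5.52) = -333.30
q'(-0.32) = 11.40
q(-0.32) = -3.62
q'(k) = 5 - 20*k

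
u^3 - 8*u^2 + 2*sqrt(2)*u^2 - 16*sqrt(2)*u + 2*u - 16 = (u - 8)*(u + sqrt(2))^2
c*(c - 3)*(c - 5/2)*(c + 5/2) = c^4 - 3*c^3 - 25*c^2/4 + 75*c/4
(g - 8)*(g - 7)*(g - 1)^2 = g^4 - 17*g^3 + 87*g^2 - 127*g + 56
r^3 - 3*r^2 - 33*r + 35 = (r - 7)*(r - 1)*(r + 5)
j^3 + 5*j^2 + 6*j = j*(j + 2)*(j + 3)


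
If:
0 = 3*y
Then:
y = 0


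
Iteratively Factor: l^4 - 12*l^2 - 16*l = (l)*(l^3 - 12*l - 16) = l*(l + 2)*(l^2 - 2*l - 8) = l*(l - 4)*(l + 2)*(l + 2)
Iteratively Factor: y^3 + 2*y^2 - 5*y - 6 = (y - 2)*(y^2 + 4*y + 3) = (y - 2)*(y + 1)*(y + 3)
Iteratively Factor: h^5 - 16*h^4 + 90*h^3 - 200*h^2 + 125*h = (h - 5)*(h^4 - 11*h^3 + 35*h^2 - 25*h) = (h - 5)^2*(h^3 - 6*h^2 + 5*h) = (h - 5)^3*(h^2 - h) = h*(h - 5)^3*(h - 1)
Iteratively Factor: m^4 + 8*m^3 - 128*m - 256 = (m + 4)*(m^3 + 4*m^2 - 16*m - 64) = (m + 4)^2*(m^2 - 16) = (m - 4)*(m + 4)^2*(m + 4)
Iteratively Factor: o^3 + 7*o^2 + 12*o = (o + 3)*(o^2 + 4*o) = (o + 3)*(o + 4)*(o)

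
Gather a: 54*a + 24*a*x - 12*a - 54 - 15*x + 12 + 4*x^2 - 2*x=a*(24*x + 42) + 4*x^2 - 17*x - 42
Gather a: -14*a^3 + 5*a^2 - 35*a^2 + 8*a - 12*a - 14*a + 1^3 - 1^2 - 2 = -14*a^3 - 30*a^2 - 18*a - 2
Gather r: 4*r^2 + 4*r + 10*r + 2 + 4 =4*r^2 + 14*r + 6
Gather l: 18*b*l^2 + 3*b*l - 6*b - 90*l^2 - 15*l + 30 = -6*b + l^2*(18*b - 90) + l*(3*b - 15) + 30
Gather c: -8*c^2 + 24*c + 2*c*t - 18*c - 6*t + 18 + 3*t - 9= -8*c^2 + c*(2*t + 6) - 3*t + 9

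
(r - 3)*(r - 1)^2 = r^3 - 5*r^2 + 7*r - 3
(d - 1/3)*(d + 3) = d^2 + 8*d/3 - 1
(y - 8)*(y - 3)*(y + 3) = y^3 - 8*y^2 - 9*y + 72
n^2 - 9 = (n - 3)*(n + 3)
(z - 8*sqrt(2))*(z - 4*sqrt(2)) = z^2 - 12*sqrt(2)*z + 64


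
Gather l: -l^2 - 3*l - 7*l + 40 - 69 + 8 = -l^2 - 10*l - 21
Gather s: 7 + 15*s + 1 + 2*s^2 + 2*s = 2*s^2 + 17*s + 8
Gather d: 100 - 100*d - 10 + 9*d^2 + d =9*d^2 - 99*d + 90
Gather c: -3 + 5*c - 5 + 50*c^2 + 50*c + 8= 50*c^2 + 55*c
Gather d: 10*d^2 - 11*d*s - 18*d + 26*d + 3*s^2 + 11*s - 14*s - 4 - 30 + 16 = 10*d^2 + d*(8 - 11*s) + 3*s^2 - 3*s - 18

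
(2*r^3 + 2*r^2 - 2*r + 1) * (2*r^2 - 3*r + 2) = 4*r^5 - 2*r^4 - 6*r^3 + 12*r^2 - 7*r + 2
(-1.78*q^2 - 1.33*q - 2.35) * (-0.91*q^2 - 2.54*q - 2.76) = 1.6198*q^4 + 5.7315*q^3 + 10.4295*q^2 + 9.6398*q + 6.486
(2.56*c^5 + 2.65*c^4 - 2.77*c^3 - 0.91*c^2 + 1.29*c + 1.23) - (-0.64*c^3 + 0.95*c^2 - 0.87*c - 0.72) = 2.56*c^5 + 2.65*c^4 - 2.13*c^3 - 1.86*c^2 + 2.16*c + 1.95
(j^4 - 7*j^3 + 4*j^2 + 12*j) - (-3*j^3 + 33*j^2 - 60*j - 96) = j^4 - 4*j^3 - 29*j^2 + 72*j + 96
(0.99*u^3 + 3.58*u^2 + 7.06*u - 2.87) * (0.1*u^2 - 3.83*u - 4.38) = 0.099*u^5 - 3.4337*u^4 - 17.3416*u^3 - 43.0072*u^2 - 19.9307*u + 12.5706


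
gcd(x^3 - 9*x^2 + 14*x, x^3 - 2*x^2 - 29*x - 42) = x - 7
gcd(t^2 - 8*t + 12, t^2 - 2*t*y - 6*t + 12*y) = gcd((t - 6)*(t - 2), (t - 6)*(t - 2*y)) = t - 6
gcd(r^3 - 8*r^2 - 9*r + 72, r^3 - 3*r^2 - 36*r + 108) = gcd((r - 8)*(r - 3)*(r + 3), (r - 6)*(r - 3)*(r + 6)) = r - 3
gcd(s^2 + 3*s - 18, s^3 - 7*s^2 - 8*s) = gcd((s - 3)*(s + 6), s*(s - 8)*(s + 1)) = 1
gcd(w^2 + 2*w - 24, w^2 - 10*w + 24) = w - 4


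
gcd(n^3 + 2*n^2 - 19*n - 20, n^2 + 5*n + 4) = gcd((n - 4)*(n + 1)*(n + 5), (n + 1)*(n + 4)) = n + 1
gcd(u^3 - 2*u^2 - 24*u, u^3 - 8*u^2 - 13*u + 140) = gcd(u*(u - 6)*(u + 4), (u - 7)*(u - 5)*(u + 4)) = u + 4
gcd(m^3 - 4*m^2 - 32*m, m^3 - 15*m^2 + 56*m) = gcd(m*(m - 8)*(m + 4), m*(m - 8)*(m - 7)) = m^2 - 8*m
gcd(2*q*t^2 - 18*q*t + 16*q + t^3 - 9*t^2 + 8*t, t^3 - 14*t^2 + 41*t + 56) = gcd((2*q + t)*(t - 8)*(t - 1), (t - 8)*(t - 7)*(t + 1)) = t - 8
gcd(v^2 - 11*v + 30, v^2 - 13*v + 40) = v - 5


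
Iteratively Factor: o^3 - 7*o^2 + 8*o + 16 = (o - 4)*(o^2 - 3*o - 4) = (o - 4)*(o + 1)*(o - 4)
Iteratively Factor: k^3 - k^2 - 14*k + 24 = (k - 2)*(k^2 + k - 12) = (k - 2)*(k + 4)*(k - 3)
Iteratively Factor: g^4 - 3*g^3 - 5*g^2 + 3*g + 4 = (g - 4)*(g^3 + g^2 - g - 1) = (g - 4)*(g + 1)*(g^2 - 1) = (g - 4)*(g - 1)*(g + 1)*(g + 1)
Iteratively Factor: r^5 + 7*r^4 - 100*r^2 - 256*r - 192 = (r + 4)*(r^4 + 3*r^3 - 12*r^2 - 52*r - 48) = (r - 4)*(r + 4)*(r^3 + 7*r^2 + 16*r + 12) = (r - 4)*(r + 2)*(r + 4)*(r^2 + 5*r + 6) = (r - 4)*(r + 2)^2*(r + 4)*(r + 3)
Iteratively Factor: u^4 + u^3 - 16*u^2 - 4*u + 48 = (u - 2)*(u^3 + 3*u^2 - 10*u - 24) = (u - 2)*(u + 2)*(u^2 + u - 12) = (u - 3)*(u - 2)*(u + 2)*(u + 4)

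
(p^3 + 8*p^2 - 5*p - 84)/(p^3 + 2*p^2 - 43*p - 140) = (p^2 + 4*p - 21)/(p^2 - 2*p - 35)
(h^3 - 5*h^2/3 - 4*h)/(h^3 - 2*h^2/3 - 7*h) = (3*h + 4)/(3*h + 7)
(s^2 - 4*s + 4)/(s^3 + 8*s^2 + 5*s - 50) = (s - 2)/(s^2 + 10*s + 25)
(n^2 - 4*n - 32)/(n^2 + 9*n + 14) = (n^2 - 4*n - 32)/(n^2 + 9*n + 14)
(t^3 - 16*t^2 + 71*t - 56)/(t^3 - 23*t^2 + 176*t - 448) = (t - 1)/(t - 8)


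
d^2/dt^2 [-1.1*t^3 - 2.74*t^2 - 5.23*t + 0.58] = -6.6*t - 5.48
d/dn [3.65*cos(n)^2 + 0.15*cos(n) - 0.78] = -(7.3*cos(n) + 0.15)*sin(n)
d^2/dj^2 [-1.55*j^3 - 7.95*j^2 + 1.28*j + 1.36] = -9.3*j - 15.9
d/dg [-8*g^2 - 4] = -16*g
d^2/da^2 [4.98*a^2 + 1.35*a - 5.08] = 9.96000000000000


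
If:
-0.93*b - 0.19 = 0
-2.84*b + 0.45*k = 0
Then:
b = -0.20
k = -1.29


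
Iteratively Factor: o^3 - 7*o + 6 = (o - 2)*(o^2 + 2*o - 3) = (o - 2)*(o + 3)*(o - 1)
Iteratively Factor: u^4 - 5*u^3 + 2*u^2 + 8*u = (u + 1)*(u^3 - 6*u^2 + 8*u) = (u - 2)*(u + 1)*(u^2 - 4*u) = (u - 4)*(u - 2)*(u + 1)*(u)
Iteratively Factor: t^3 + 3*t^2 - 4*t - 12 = (t + 2)*(t^2 + t - 6) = (t - 2)*(t + 2)*(t + 3)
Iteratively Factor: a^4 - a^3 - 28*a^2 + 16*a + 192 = (a + 3)*(a^3 - 4*a^2 - 16*a + 64) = (a - 4)*(a + 3)*(a^2 - 16) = (a - 4)*(a + 3)*(a + 4)*(a - 4)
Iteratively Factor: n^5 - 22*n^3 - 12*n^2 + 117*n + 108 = (n - 3)*(n^4 + 3*n^3 - 13*n^2 - 51*n - 36) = (n - 3)*(n + 1)*(n^3 + 2*n^2 - 15*n - 36) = (n - 3)*(n + 1)*(n + 3)*(n^2 - n - 12) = (n - 3)*(n + 1)*(n + 3)^2*(n - 4)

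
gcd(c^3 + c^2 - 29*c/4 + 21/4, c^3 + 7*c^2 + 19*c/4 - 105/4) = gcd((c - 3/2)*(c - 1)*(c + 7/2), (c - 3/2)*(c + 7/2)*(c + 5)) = c^2 + 2*c - 21/4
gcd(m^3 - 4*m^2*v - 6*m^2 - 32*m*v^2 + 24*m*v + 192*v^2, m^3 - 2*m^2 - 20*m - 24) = m - 6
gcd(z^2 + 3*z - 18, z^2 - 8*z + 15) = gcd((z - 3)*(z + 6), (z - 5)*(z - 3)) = z - 3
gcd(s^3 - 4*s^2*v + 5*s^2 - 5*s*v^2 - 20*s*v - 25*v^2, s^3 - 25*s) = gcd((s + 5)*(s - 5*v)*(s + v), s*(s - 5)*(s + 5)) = s + 5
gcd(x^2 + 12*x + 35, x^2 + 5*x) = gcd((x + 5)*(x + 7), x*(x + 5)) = x + 5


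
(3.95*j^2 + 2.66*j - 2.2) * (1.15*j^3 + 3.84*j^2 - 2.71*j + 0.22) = 4.5425*j^5 + 18.227*j^4 - 3.0201*j^3 - 14.7876*j^2 + 6.5472*j - 0.484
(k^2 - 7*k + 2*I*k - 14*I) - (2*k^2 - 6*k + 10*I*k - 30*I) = -k^2 - k - 8*I*k + 16*I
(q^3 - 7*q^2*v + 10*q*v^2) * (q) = q^4 - 7*q^3*v + 10*q^2*v^2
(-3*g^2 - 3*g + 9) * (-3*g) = 9*g^3 + 9*g^2 - 27*g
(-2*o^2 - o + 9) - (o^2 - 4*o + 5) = -3*o^2 + 3*o + 4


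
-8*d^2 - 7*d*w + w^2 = (-8*d + w)*(d + w)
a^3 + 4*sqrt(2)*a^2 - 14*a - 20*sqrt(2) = (a - 2*sqrt(2))*(a + sqrt(2))*(a + 5*sqrt(2))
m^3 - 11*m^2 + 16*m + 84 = (m - 7)*(m - 6)*(m + 2)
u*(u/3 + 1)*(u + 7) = u^3/3 + 10*u^2/3 + 7*u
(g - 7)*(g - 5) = g^2 - 12*g + 35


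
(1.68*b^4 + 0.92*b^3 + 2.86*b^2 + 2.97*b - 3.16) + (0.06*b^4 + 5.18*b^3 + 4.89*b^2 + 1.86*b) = 1.74*b^4 + 6.1*b^3 + 7.75*b^2 + 4.83*b - 3.16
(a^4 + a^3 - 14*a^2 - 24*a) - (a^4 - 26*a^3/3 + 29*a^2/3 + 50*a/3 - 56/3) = 29*a^3/3 - 71*a^2/3 - 122*a/3 + 56/3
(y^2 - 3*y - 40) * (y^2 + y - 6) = y^4 - 2*y^3 - 49*y^2 - 22*y + 240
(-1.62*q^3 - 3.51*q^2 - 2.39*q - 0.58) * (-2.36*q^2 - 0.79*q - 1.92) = 3.8232*q^5 + 9.5634*q^4 + 11.5237*q^3 + 9.9961*q^2 + 5.047*q + 1.1136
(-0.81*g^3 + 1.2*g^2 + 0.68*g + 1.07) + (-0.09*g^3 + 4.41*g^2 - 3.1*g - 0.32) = -0.9*g^3 + 5.61*g^2 - 2.42*g + 0.75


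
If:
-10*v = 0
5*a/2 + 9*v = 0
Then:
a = 0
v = 0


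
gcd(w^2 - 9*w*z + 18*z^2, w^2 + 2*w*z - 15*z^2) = -w + 3*z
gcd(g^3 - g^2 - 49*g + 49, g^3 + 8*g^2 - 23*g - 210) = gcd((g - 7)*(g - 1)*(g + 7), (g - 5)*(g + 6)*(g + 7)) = g + 7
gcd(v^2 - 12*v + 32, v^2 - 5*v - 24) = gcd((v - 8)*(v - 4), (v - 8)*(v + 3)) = v - 8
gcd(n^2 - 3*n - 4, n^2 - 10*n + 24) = n - 4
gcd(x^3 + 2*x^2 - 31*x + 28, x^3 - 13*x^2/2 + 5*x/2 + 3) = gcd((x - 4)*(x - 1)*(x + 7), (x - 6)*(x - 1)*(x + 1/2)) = x - 1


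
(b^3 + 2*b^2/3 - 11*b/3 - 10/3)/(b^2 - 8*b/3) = (3*b^3 + 2*b^2 - 11*b - 10)/(b*(3*b - 8))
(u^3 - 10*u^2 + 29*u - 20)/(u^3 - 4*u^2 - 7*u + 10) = (u - 4)/(u + 2)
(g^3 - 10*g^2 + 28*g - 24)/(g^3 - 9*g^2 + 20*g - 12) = (g - 2)/(g - 1)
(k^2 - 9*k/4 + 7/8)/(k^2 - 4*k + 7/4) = (4*k - 7)/(2*(2*k - 7))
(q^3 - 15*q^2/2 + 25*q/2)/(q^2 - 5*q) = q - 5/2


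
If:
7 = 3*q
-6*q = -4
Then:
No Solution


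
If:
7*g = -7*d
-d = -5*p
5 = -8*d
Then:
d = -5/8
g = 5/8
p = -1/8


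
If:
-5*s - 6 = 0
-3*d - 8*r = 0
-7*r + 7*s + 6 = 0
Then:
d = 32/35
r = -12/35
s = -6/5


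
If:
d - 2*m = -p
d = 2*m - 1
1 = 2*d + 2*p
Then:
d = -1/2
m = 1/4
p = 1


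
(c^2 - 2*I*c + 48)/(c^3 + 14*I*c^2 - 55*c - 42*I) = (c - 8*I)/(c^2 + 8*I*c - 7)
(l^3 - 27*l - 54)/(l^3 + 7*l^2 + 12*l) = (l^2 - 3*l - 18)/(l*(l + 4))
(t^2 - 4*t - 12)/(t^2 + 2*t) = (t - 6)/t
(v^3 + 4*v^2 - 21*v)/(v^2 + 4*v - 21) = v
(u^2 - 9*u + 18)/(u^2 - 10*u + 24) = (u - 3)/(u - 4)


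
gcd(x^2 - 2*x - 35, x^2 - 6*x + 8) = 1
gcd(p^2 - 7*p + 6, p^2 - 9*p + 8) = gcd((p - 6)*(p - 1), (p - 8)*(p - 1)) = p - 1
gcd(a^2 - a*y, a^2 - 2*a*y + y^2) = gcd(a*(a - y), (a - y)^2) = -a + y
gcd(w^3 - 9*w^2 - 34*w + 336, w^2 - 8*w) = w - 8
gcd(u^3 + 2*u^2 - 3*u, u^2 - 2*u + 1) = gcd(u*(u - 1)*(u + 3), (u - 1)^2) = u - 1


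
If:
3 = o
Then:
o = 3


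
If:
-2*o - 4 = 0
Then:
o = -2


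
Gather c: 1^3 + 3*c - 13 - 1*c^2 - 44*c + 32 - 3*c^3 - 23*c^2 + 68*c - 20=-3*c^3 - 24*c^2 + 27*c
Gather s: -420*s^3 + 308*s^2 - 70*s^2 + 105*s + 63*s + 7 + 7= -420*s^3 + 238*s^2 + 168*s + 14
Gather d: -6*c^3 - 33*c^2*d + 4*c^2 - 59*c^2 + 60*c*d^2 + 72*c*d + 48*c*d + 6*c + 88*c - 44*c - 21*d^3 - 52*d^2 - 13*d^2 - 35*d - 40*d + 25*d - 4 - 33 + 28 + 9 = -6*c^3 - 55*c^2 + 50*c - 21*d^3 + d^2*(60*c - 65) + d*(-33*c^2 + 120*c - 50)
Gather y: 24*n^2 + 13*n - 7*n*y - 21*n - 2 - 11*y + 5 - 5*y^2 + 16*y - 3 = 24*n^2 - 8*n - 5*y^2 + y*(5 - 7*n)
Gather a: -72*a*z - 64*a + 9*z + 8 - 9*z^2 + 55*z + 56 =a*(-72*z - 64) - 9*z^2 + 64*z + 64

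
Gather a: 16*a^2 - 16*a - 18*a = 16*a^2 - 34*a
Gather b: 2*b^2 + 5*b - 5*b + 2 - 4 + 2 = 2*b^2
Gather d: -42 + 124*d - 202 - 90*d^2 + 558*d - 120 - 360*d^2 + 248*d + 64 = -450*d^2 + 930*d - 300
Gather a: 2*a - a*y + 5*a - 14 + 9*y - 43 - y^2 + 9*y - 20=a*(7 - y) - y^2 + 18*y - 77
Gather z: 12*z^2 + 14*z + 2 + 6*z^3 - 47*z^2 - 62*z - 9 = 6*z^3 - 35*z^2 - 48*z - 7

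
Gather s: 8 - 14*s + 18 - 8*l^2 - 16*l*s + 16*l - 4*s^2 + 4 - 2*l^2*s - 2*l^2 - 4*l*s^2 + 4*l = -10*l^2 + 20*l + s^2*(-4*l - 4) + s*(-2*l^2 - 16*l - 14) + 30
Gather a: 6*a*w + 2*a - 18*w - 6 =a*(6*w + 2) - 18*w - 6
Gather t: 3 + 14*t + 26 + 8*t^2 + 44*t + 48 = 8*t^2 + 58*t + 77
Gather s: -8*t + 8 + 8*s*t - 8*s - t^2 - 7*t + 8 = s*(8*t - 8) - t^2 - 15*t + 16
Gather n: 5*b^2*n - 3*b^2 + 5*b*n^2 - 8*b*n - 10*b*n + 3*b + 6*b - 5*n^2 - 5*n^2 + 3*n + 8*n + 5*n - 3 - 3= -3*b^2 + 9*b + n^2*(5*b - 10) + n*(5*b^2 - 18*b + 16) - 6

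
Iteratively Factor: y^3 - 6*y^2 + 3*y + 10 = (y + 1)*(y^2 - 7*y + 10) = (y - 2)*(y + 1)*(y - 5)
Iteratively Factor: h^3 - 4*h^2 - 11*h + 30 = (h - 2)*(h^2 - 2*h - 15) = (h - 2)*(h + 3)*(h - 5)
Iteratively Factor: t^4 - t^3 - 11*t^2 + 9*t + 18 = (t - 2)*(t^3 + t^2 - 9*t - 9) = (t - 2)*(t + 1)*(t^2 - 9) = (t - 2)*(t + 1)*(t + 3)*(t - 3)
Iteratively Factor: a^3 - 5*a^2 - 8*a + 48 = (a - 4)*(a^2 - a - 12) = (a - 4)*(a + 3)*(a - 4)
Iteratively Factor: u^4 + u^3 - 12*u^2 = (u + 4)*(u^3 - 3*u^2) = u*(u + 4)*(u^2 - 3*u) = u*(u - 3)*(u + 4)*(u)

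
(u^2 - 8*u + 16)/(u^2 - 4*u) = (u - 4)/u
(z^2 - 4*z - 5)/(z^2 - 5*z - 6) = (z - 5)/(z - 6)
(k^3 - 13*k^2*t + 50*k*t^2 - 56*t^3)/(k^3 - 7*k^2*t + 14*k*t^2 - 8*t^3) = (-k + 7*t)/(-k + t)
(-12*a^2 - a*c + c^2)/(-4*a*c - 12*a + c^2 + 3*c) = (3*a + c)/(c + 3)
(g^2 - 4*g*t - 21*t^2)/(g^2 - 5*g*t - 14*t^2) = (g + 3*t)/(g + 2*t)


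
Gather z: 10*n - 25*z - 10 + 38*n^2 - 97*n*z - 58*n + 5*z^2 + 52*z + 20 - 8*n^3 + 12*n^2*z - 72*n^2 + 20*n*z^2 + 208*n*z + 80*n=-8*n^3 - 34*n^2 + 32*n + z^2*(20*n + 5) + z*(12*n^2 + 111*n + 27) + 10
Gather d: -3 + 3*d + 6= 3*d + 3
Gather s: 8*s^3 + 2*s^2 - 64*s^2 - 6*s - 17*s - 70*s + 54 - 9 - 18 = 8*s^3 - 62*s^2 - 93*s + 27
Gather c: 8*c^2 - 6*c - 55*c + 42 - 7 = 8*c^2 - 61*c + 35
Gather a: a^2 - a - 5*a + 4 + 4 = a^2 - 6*a + 8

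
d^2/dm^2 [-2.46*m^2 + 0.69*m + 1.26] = -4.92000000000000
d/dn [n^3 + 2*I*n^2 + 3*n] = 3*n^2 + 4*I*n + 3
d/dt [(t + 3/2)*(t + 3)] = 2*t + 9/2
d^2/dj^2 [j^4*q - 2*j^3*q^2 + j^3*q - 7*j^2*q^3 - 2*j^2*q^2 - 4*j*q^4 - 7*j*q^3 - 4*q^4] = 2*q*(6*j^2 - 6*j*q + 3*j - 7*q^2 - 2*q)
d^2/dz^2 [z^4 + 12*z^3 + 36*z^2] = 12*z^2 + 72*z + 72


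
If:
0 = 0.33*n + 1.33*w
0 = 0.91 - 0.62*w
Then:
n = -5.92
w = 1.47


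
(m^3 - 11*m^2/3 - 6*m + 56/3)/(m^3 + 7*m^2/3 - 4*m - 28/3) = (m - 4)/(m + 2)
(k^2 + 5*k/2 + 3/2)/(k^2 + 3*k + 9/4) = 2*(k + 1)/(2*k + 3)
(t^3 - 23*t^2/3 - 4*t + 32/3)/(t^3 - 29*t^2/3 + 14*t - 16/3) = (3*t + 4)/(3*t - 2)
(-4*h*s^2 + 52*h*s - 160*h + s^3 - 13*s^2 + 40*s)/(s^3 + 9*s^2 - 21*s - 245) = (-4*h*s + 32*h + s^2 - 8*s)/(s^2 + 14*s + 49)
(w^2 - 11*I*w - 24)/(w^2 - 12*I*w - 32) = (w - 3*I)/(w - 4*I)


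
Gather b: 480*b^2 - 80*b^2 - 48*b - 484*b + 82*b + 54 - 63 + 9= 400*b^2 - 450*b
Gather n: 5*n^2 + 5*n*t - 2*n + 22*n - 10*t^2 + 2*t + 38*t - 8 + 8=5*n^2 + n*(5*t + 20) - 10*t^2 + 40*t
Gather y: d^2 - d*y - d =d^2 - d*y - d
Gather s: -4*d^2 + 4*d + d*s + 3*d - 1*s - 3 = -4*d^2 + 7*d + s*(d - 1) - 3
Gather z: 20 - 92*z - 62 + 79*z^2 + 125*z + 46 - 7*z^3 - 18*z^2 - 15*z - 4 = -7*z^3 + 61*z^2 + 18*z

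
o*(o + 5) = o^2 + 5*o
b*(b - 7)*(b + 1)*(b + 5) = b^4 - b^3 - 37*b^2 - 35*b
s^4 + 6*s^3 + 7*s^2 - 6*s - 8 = (s - 1)*(s + 1)*(s + 2)*(s + 4)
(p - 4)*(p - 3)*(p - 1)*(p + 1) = p^4 - 7*p^3 + 11*p^2 + 7*p - 12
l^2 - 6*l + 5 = (l - 5)*(l - 1)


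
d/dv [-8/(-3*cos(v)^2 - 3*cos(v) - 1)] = 24*(2*cos(v) + 1)*sin(v)/(3*cos(v)^2 + 3*cos(v) + 1)^2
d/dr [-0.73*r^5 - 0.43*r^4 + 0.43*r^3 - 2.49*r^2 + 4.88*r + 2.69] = -3.65*r^4 - 1.72*r^3 + 1.29*r^2 - 4.98*r + 4.88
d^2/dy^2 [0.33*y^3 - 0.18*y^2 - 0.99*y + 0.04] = 1.98*y - 0.36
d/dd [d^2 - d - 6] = 2*d - 1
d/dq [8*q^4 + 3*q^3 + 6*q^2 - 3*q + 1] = 32*q^3 + 9*q^2 + 12*q - 3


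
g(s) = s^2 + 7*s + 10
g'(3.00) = 13.00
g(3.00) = 40.00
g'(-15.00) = -23.00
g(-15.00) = 130.00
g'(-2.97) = 1.06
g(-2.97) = -1.97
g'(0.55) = 8.10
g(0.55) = 14.15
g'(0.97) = 8.94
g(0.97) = 17.73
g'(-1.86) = 3.28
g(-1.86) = 0.44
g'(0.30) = 7.60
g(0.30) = 12.19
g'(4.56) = 16.12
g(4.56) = 62.71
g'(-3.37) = 0.26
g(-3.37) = -2.23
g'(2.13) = 11.26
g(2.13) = 29.45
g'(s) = 2*s + 7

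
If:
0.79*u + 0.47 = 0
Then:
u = -0.59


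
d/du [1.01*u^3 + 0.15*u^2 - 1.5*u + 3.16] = 3.03*u^2 + 0.3*u - 1.5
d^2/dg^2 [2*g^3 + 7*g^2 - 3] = 12*g + 14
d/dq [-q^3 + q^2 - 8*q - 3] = -3*q^2 + 2*q - 8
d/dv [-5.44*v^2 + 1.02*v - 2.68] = 1.02 - 10.88*v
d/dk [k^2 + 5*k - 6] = 2*k + 5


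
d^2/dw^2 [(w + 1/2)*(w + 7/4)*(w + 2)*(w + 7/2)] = 12*w^2 + 93*w/2 + 81/2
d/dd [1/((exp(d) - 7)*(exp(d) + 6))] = (1 - 2*exp(d))*exp(d)/(exp(4*d) - 2*exp(3*d) - 83*exp(2*d) + 84*exp(d) + 1764)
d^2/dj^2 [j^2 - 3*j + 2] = 2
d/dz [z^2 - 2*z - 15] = 2*z - 2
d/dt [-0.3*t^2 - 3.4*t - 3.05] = -0.6*t - 3.4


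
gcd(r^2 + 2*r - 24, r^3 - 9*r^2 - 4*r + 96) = r - 4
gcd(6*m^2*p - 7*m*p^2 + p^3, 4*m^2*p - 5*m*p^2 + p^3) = -m*p + p^2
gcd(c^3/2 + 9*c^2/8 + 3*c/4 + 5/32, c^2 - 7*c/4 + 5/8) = 1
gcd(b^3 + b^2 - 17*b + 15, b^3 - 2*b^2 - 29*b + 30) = b^2 + 4*b - 5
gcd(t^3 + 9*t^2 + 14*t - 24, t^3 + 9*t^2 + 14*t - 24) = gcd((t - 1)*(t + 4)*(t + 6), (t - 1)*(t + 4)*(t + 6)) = t^3 + 9*t^2 + 14*t - 24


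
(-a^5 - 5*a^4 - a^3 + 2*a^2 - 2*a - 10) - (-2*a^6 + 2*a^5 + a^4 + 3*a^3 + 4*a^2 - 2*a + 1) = 2*a^6 - 3*a^5 - 6*a^4 - 4*a^3 - 2*a^2 - 11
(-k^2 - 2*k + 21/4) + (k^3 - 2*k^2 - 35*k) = k^3 - 3*k^2 - 37*k + 21/4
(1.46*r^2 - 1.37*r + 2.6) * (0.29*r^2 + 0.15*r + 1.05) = 0.4234*r^4 - 0.1783*r^3 + 2.0815*r^2 - 1.0485*r + 2.73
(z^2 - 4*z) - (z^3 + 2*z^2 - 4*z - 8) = -z^3 - z^2 + 8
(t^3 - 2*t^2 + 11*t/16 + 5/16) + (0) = t^3 - 2*t^2 + 11*t/16 + 5/16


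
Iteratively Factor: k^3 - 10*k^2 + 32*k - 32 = (k - 4)*(k^2 - 6*k + 8) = (k - 4)^2*(k - 2)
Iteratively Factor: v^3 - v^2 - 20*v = (v + 4)*(v^2 - 5*v) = (v - 5)*(v + 4)*(v)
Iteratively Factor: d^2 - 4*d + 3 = (d - 3)*(d - 1)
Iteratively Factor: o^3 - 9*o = (o + 3)*(o^2 - 3*o) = o*(o + 3)*(o - 3)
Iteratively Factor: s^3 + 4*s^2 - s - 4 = (s - 1)*(s^2 + 5*s + 4) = (s - 1)*(s + 4)*(s + 1)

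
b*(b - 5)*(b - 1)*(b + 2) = b^4 - 4*b^3 - 7*b^2 + 10*b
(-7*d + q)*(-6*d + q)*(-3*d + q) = -126*d^3 + 81*d^2*q - 16*d*q^2 + q^3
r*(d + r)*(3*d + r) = 3*d^2*r + 4*d*r^2 + r^3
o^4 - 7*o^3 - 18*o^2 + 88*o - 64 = (o - 8)*(o - 2)*(o - 1)*(o + 4)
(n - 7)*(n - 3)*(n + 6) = n^3 - 4*n^2 - 39*n + 126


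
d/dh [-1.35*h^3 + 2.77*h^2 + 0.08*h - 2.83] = -4.05*h^2 + 5.54*h + 0.08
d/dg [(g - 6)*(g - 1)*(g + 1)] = 3*g^2 - 12*g - 1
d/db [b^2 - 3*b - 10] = 2*b - 3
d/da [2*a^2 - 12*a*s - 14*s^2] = 4*a - 12*s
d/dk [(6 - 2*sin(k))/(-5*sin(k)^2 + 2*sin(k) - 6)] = 10*(6 - sin(k))*sin(k)*cos(k)/(5*sin(k)^2 - 2*sin(k) + 6)^2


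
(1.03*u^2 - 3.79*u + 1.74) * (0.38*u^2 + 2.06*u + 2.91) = 0.3914*u^4 + 0.6816*u^3 - 4.1489*u^2 - 7.4445*u + 5.0634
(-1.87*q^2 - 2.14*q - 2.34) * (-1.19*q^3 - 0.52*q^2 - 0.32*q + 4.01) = 2.2253*q^5 + 3.519*q^4 + 4.4958*q^3 - 5.5971*q^2 - 7.8326*q - 9.3834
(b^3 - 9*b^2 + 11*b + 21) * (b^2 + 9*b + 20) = b^5 - 50*b^3 - 60*b^2 + 409*b + 420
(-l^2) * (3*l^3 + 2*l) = -3*l^5 - 2*l^3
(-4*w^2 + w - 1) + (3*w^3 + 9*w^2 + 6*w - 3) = 3*w^3 + 5*w^2 + 7*w - 4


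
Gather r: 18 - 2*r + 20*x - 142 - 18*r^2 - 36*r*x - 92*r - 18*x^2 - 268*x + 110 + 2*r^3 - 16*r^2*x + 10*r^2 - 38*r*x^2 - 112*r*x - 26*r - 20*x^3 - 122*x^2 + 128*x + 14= 2*r^3 + r^2*(-16*x - 8) + r*(-38*x^2 - 148*x - 120) - 20*x^3 - 140*x^2 - 120*x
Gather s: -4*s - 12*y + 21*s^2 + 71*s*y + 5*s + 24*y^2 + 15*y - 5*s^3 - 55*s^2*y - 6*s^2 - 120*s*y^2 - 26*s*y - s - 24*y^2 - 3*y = -5*s^3 + s^2*(15 - 55*y) + s*(-120*y^2 + 45*y)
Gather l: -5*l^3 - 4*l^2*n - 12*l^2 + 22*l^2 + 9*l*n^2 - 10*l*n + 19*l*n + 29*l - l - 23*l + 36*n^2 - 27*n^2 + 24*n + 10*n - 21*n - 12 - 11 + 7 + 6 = -5*l^3 + l^2*(10 - 4*n) + l*(9*n^2 + 9*n + 5) + 9*n^2 + 13*n - 10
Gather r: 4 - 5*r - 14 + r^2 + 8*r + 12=r^2 + 3*r + 2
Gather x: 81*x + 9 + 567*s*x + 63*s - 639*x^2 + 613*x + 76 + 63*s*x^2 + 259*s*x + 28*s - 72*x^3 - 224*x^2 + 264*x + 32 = 91*s - 72*x^3 + x^2*(63*s - 863) + x*(826*s + 958) + 117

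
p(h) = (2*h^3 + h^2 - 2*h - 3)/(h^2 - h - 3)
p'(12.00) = 1.93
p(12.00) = 27.70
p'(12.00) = 1.93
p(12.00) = 27.70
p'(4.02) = -0.11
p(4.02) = 14.78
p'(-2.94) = 1.45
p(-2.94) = -4.58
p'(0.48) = -0.12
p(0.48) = 1.08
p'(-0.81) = -2.20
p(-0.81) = 1.16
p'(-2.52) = 1.15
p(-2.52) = -4.02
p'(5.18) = 1.24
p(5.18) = 15.63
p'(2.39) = -804.42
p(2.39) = 78.35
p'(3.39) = -3.23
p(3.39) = 15.61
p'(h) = (1 - 2*h)*(2*h^3 + h^2 - 2*h - 3)/(h^2 - h - 3)^2 + (6*h^2 + 2*h - 2)/(h^2 - h - 3)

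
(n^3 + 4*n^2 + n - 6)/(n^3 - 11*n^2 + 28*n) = (n^3 + 4*n^2 + n - 6)/(n*(n^2 - 11*n + 28))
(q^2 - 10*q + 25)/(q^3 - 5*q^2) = (q - 5)/q^2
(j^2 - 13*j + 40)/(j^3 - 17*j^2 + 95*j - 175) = (j - 8)/(j^2 - 12*j + 35)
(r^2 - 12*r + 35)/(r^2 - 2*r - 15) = (r - 7)/(r + 3)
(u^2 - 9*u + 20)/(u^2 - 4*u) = (u - 5)/u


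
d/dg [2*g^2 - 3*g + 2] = 4*g - 3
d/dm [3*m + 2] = 3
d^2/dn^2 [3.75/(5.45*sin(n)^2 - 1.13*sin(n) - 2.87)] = (445.5375*sin(n)^4 - 69.283125*sin(n)^3 - 428.895375*sin(n)^2 + 126.404625*sin(n) - 126.888)/(-5.45*sin(n)^2 + 1.13*sin(n) + 2.87)^3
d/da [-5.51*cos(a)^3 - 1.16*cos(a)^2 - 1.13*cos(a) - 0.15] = (16.53*cos(a)^2 + 2.32*cos(a) + 1.13)*sin(a)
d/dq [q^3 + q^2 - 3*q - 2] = 3*q^2 + 2*q - 3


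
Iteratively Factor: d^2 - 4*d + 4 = (d - 2)*(d - 2)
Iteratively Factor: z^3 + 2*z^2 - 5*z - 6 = (z - 2)*(z^2 + 4*z + 3) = (z - 2)*(z + 1)*(z + 3)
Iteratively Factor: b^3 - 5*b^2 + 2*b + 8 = (b - 4)*(b^2 - b - 2) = (b - 4)*(b + 1)*(b - 2)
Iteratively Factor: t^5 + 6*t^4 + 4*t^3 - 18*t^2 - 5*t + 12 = (t - 1)*(t^4 + 7*t^3 + 11*t^2 - 7*t - 12) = (t - 1)*(t + 4)*(t^3 + 3*t^2 - t - 3) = (t - 1)*(t + 1)*(t + 4)*(t^2 + 2*t - 3) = (t - 1)*(t + 1)*(t + 3)*(t + 4)*(t - 1)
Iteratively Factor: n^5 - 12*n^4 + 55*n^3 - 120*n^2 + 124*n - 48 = (n - 2)*(n^4 - 10*n^3 + 35*n^2 - 50*n + 24) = (n - 3)*(n - 2)*(n^3 - 7*n^2 + 14*n - 8) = (n - 4)*(n - 3)*(n - 2)*(n^2 - 3*n + 2) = (n - 4)*(n - 3)*(n - 2)*(n - 1)*(n - 2)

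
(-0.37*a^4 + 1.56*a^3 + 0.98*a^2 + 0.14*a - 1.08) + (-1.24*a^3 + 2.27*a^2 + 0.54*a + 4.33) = -0.37*a^4 + 0.32*a^3 + 3.25*a^2 + 0.68*a + 3.25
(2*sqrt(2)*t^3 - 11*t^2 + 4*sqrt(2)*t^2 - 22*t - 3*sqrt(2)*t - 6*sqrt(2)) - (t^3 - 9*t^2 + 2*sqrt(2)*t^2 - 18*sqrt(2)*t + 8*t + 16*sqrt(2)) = -t^3 + 2*sqrt(2)*t^3 - 2*t^2 + 2*sqrt(2)*t^2 - 30*t + 15*sqrt(2)*t - 22*sqrt(2)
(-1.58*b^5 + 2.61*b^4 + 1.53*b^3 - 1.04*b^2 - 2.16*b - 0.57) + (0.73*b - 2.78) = -1.58*b^5 + 2.61*b^4 + 1.53*b^3 - 1.04*b^2 - 1.43*b - 3.35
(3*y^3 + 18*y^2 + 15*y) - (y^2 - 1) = 3*y^3 + 17*y^2 + 15*y + 1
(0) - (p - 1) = 1 - p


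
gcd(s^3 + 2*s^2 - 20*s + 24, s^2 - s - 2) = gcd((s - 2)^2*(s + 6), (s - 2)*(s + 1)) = s - 2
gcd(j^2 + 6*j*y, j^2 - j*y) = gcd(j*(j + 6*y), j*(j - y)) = j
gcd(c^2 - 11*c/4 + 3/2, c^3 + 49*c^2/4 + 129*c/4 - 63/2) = c - 3/4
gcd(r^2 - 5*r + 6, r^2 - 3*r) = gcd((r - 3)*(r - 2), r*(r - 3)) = r - 3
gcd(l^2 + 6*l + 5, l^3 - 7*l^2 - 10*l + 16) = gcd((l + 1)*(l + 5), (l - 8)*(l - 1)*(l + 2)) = 1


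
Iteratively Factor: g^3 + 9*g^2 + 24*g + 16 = (g + 1)*(g^2 + 8*g + 16) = (g + 1)*(g + 4)*(g + 4)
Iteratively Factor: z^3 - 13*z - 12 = (z + 3)*(z^2 - 3*z - 4) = (z - 4)*(z + 3)*(z + 1)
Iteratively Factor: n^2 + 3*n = (n)*(n + 3)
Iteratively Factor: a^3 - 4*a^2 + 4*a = (a - 2)*(a^2 - 2*a) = (a - 2)^2*(a)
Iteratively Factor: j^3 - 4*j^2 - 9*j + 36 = (j - 4)*(j^2 - 9) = (j - 4)*(j + 3)*(j - 3)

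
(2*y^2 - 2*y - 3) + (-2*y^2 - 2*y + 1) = -4*y - 2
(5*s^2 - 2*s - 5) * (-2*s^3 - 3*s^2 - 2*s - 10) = -10*s^5 - 11*s^4 + 6*s^3 - 31*s^2 + 30*s + 50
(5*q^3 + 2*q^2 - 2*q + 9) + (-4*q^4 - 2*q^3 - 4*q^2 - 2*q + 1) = -4*q^4 + 3*q^3 - 2*q^2 - 4*q + 10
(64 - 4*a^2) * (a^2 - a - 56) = -4*a^4 + 4*a^3 + 288*a^2 - 64*a - 3584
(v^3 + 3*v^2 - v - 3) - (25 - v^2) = v^3 + 4*v^2 - v - 28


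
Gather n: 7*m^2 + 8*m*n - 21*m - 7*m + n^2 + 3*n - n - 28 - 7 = 7*m^2 - 28*m + n^2 + n*(8*m + 2) - 35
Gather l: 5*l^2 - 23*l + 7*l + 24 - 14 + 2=5*l^2 - 16*l + 12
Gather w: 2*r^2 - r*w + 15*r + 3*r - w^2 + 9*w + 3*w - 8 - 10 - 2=2*r^2 + 18*r - w^2 + w*(12 - r) - 20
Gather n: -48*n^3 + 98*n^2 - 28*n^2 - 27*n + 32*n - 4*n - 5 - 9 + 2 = -48*n^3 + 70*n^2 + n - 12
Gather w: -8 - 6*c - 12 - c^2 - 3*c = -c^2 - 9*c - 20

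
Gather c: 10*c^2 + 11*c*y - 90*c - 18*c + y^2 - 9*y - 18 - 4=10*c^2 + c*(11*y - 108) + y^2 - 9*y - 22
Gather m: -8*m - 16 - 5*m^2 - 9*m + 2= -5*m^2 - 17*m - 14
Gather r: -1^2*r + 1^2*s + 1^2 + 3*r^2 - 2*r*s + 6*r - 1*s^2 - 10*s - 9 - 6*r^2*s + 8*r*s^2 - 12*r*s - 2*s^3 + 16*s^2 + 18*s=r^2*(3 - 6*s) + r*(8*s^2 - 14*s + 5) - 2*s^3 + 15*s^2 + 9*s - 8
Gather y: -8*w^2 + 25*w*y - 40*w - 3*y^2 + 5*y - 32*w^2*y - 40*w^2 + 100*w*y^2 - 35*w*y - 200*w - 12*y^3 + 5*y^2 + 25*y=-48*w^2 - 240*w - 12*y^3 + y^2*(100*w + 2) + y*(-32*w^2 - 10*w + 30)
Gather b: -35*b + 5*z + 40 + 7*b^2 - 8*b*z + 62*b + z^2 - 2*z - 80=7*b^2 + b*(27 - 8*z) + z^2 + 3*z - 40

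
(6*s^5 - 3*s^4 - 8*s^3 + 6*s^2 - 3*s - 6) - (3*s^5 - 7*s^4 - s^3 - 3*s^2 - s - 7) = 3*s^5 + 4*s^4 - 7*s^3 + 9*s^2 - 2*s + 1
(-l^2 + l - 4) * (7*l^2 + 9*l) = -7*l^4 - 2*l^3 - 19*l^2 - 36*l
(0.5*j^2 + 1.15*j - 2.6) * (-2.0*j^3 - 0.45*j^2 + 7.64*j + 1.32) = -1.0*j^5 - 2.525*j^4 + 8.5025*j^3 + 10.616*j^2 - 18.346*j - 3.432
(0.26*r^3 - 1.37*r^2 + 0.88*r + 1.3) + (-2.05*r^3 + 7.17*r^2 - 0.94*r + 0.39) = -1.79*r^3 + 5.8*r^2 - 0.0599999999999999*r + 1.69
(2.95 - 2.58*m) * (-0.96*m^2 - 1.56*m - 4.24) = 2.4768*m^3 + 1.1928*m^2 + 6.3372*m - 12.508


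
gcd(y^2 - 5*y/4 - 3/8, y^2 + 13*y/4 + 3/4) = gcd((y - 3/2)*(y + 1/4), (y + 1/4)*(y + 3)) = y + 1/4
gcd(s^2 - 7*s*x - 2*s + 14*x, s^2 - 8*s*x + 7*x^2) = -s + 7*x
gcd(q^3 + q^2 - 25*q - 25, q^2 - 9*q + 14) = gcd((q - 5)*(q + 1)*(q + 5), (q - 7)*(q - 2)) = 1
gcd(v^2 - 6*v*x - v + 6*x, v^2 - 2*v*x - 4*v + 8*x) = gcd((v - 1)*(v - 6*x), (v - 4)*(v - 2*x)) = 1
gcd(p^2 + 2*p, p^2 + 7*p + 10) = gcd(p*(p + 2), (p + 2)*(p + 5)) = p + 2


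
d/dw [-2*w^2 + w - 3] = 1 - 4*w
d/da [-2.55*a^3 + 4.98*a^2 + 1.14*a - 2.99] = -7.65*a^2 + 9.96*a + 1.14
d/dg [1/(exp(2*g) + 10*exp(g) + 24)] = 2*(-exp(g) - 5)*exp(g)/(exp(2*g) + 10*exp(g) + 24)^2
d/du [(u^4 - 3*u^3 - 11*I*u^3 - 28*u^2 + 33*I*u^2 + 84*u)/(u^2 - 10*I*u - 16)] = (2*u^5 + u^4*(-3 - 41*I) + u^3*(-284 + 60*I) + u^2*(390 + 808*I) + u*(896 - 1056*I) - 1344)/(u^4 - 20*I*u^3 - 132*u^2 + 320*I*u + 256)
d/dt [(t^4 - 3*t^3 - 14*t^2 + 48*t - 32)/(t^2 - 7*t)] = 2*(t^5 - 12*t^4 + 21*t^3 + 25*t^2 + 32*t - 112)/(t^2*(t^2 - 14*t + 49))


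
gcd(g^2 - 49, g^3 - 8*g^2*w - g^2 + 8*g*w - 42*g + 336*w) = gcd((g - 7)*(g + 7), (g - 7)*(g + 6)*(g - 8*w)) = g - 7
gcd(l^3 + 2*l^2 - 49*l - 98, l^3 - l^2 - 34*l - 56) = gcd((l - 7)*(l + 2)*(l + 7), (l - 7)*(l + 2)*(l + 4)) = l^2 - 5*l - 14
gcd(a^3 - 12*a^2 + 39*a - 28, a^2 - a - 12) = a - 4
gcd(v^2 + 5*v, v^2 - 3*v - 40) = v + 5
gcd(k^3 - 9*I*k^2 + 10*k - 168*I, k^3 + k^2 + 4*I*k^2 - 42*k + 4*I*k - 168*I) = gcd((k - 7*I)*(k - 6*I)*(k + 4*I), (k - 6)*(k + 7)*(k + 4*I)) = k + 4*I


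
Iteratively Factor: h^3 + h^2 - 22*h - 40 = (h - 5)*(h^2 + 6*h + 8) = (h - 5)*(h + 4)*(h + 2)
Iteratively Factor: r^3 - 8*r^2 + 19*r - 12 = (r - 1)*(r^2 - 7*r + 12) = (r - 3)*(r - 1)*(r - 4)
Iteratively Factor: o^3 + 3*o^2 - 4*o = (o - 1)*(o^2 + 4*o) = o*(o - 1)*(o + 4)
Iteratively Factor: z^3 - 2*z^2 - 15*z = (z - 5)*(z^2 + 3*z) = (z - 5)*(z + 3)*(z)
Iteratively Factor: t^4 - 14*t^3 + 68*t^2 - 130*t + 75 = (t - 3)*(t^3 - 11*t^2 + 35*t - 25) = (t - 3)*(t - 1)*(t^2 - 10*t + 25) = (t - 5)*(t - 3)*(t - 1)*(t - 5)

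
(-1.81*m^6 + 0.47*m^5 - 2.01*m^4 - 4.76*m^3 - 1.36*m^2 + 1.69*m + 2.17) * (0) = 0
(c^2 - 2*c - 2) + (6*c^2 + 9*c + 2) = 7*c^2 + 7*c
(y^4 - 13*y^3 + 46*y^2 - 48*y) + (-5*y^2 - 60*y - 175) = y^4 - 13*y^3 + 41*y^2 - 108*y - 175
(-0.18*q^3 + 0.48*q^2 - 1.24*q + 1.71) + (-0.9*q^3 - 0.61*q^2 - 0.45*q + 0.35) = -1.08*q^3 - 0.13*q^2 - 1.69*q + 2.06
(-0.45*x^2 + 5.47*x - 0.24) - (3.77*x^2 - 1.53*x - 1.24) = -4.22*x^2 + 7.0*x + 1.0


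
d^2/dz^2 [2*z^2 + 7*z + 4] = 4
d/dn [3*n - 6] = 3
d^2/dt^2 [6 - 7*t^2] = -14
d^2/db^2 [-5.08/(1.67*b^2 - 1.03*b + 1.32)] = (28.335224*b^2 - 17.476216*b - 5.08*(3.34*b - 1.03)*(6.68*b - 2.06) + 22.396704)/(1.67*b^2 - 1.03*b + 1.32)^3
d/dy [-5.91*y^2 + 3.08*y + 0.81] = 3.08 - 11.82*y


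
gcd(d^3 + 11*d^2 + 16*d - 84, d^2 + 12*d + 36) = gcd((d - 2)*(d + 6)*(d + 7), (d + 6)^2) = d + 6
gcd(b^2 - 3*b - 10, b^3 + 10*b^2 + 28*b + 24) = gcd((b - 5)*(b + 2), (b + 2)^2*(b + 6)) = b + 2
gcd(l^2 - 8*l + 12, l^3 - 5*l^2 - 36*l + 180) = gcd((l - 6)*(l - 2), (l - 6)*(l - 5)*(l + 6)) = l - 6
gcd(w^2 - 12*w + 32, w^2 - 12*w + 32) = w^2 - 12*w + 32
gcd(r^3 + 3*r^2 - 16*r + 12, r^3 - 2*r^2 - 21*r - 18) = 1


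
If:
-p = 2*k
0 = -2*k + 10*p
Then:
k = 0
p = 0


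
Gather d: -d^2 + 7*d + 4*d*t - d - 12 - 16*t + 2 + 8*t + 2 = -d^2 + d*(4*t + 6) - 8*t - 8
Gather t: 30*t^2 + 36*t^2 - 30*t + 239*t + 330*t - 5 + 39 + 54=66*t^2 + 539*t + 88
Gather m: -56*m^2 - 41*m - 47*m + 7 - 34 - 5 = -56*m^2 - 88*m - 32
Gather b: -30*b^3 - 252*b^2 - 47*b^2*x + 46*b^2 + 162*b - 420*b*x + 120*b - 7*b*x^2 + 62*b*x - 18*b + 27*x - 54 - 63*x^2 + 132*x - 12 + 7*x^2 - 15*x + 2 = -30*b^3 + b^2*(-47*x - 206) + b*(-7*x^2 - 358*x + 264) - 56*x^2 + 144*x - 64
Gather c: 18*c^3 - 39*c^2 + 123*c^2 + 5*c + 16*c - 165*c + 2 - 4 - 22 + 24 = 18*c^3 + 84*c^2 - 144*c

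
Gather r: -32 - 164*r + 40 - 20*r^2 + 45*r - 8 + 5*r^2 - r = -15*r^2 - 120*r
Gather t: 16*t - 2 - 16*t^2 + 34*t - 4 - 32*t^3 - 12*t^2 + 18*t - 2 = -32*t^3 - 28*t^2 + 68*t - 8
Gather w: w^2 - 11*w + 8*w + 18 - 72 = w^2 - 3*w - 54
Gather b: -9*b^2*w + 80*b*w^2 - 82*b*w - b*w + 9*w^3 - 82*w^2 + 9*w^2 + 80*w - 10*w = -9*b^2*w + b*(80*w^2 - 83*w) + 9*w^3 - 73*w^2 + 70*w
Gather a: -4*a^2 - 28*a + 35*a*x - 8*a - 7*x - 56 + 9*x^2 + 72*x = -4*a^2 + a*(35*x - 36) + 9*x^2 + 65*x - 56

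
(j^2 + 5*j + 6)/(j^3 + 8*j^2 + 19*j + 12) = (j + 2)/(j^2 + 5*j + 4)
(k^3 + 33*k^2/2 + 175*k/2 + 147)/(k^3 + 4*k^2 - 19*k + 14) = (k^2 + 19*k/2 + 21)/(k^2 - 3*k + 2)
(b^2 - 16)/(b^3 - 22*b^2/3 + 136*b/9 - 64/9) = 9*(b + 4)/(9*b^2 - 30*b + 16)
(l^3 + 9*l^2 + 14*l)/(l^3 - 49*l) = (l + 2)/(l - 7)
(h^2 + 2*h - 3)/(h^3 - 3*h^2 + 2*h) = (h + 3)/(h*(h - 2))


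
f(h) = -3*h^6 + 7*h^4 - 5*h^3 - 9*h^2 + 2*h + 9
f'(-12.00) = 4428650.00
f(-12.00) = -8805471.00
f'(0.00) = 2.00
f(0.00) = 9.00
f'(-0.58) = 3.11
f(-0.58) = 6.47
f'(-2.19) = 582.14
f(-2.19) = -155.98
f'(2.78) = -2551.18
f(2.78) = -1129.13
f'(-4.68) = 37298.82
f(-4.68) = -27847.70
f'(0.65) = -10.44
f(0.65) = 6.15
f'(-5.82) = 114274.11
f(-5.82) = -107879.85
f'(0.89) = -16.21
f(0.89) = 3.03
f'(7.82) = -514054.47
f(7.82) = -662798.96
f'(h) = -18*h^5 + 28*h^3 - 15*h^2 - 18*h + 2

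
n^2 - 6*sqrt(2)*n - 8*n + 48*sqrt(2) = (n - 8)*(n - 6*sqrt(2))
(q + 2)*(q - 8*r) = q^2 - 8*q*r + 2*q - 16*r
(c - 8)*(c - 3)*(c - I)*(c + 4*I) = c^4 - 11*c^3 + 3*I*c^3 + 28*c^2 - 33*I*c^2 - 44*c + 72*I*c + 96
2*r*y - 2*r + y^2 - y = (2*r + y)*(y - 1)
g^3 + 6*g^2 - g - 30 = (g - 2)*(g + 3)*(g + 5)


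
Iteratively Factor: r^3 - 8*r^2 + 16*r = (r)*(r^2 - 8*r + 16) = r*(r - 4)*(r - 4)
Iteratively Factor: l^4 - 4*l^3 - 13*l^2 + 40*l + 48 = (l + 1)*(l^3 - 5*l^2 - 8*l + 48) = (l - 4)*(l + 1)*(l^2 - l - 12) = (l - 4)*(l + 1)*(l + 3)*(l - 4)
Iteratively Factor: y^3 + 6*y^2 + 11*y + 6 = (y + 3)*(y^2 + 3*y + 2) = (y + 2)*(y + 3)*(y + 1)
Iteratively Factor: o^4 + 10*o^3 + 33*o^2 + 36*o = (o + 3)*(o^3 + 7*o^2 + 12*o) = o*(o + 3)*(o^2 + 7*o + 12) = o*(o + 3)*(o + 4)*(o + 3)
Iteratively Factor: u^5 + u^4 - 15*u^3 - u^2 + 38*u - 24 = (u + 4)*(u^4 - 3*u^3 - 3*u^2 + 11*u - 6) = (u - 3)*(u + 4)*(u^3 - 3*u + 2) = (u - 3)*(u - 1)*(u + 4)*(u^2 + u - 2) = (u - 3)*(u - 1)*(u + 2)*(u + 4)*(u - 1)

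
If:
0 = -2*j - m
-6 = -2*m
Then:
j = -3/2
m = 3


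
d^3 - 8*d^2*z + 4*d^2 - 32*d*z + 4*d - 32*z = (d + 2)^2*(d - 8*z)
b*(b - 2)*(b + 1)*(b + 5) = b^4 + 4*b^3 - 7*b^2 - 10*b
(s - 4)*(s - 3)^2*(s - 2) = s^4 - 12*s^3 + 53*s^2 - 102*s + 72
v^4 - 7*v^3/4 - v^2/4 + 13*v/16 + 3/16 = (v - 3/2)*(v - 1)*(v + 1/4)*(v + 1/2)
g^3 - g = g*(g - 1)*(g + 1)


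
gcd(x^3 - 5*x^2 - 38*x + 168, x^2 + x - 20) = x - 4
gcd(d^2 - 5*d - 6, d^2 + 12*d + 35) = 1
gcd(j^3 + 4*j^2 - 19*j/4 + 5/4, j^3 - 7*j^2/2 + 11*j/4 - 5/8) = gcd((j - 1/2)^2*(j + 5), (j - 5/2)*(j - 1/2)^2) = j^2 - j + 1/4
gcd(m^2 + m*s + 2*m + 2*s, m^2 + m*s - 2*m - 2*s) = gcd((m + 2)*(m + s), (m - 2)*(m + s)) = m + s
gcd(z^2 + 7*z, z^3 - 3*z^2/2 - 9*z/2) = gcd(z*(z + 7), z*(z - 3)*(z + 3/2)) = z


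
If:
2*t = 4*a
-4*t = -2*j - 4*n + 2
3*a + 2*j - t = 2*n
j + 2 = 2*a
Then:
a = 7/3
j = 8/3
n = 23/6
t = 14/3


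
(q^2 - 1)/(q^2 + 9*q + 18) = (q^2 - 1)/(q^2 + 9*q + 18)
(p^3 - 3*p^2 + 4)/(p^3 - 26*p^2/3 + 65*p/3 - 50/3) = 3*(p^2 - p - 2)/(3*p^2 - 20*p + 25)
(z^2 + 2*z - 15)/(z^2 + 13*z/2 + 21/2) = 2*(z^2 + 2*z - 15)/(2*z^2 + 13*z + 21)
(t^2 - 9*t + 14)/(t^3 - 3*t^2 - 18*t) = (-t^2 + 9*t - 14)/(t*(-t^2 + 3*t + 18))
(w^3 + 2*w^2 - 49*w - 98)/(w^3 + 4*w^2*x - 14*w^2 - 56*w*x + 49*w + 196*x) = (w^2 + 9*w + 14)/(w^2 + 4*w*x - 7*w - 28*x)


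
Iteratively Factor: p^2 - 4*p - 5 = (p - 5)*(p + 1)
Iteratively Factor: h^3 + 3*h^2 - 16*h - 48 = (h + 3)*(h^2 - 16) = (h + 3)*(h + 4)*(h - 4)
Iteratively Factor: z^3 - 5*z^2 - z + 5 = (z + 1)*(z^2 - 6*z + 5) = (z - 5)*(z + 1)*(z - 1)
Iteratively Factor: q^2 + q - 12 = (q + 4)*(q - 3)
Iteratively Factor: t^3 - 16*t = (t + 4)*(t^2 - 4*t) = t*(t + 4)*(t - 4)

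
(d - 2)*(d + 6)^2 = d^3 + 10*d^2 + 12*d - 72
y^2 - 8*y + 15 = (y - 5)*(y - 3)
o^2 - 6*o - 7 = (o - 7)*(o + 1)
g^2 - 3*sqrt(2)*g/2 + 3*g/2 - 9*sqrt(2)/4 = (g + 3/2)*(g - 3*sqrt(2)/2)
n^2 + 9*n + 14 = (n + 2)*(n + 7)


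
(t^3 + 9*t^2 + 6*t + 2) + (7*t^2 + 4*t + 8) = t^3 + 16*t^2 + 10*t + 10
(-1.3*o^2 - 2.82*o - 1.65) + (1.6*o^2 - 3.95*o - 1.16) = 0.3*o^2 - 6.77*o - 2.81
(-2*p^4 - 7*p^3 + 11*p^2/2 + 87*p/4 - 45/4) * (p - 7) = -2*p^5 + 7*p^4 + 109*p^3/2 - 67*p^2/4 - 327*p/2 + 315/4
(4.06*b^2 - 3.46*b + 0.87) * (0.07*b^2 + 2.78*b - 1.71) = 0.2842*b^4 + 11.0446*b^3 - 16.5005*b^2 + 8.3352*b - 1.4877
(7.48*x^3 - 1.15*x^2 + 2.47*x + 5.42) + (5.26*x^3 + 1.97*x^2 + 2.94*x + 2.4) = 12.74*x^3 + 0.82*x^2 + 5.41*x + 7.82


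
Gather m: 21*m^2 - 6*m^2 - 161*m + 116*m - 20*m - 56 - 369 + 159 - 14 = 15*m^2 - 65*m - 280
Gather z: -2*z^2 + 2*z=-2*z^2 + 2*z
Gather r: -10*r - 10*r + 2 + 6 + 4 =12 - 20*r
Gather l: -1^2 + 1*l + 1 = l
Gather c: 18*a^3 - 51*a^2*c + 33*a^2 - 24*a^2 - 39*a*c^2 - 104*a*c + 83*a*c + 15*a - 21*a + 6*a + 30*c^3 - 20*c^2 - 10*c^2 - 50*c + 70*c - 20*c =18*a^3 + 9*a^2 + 30*c^3 + c^2*(-39*a - 30) + c*(-51*a^2 - 21*a)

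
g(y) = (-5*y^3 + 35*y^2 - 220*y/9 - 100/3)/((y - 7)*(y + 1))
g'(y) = (-15*y^2 + 70*y - 220/9)/((y - 7)*(y + 1)) - (-5*y^3 + 35*y^2 - 220*y/9 - 100/3)/((y - 7)*(y + 1)^2) - (-5*y^3 + 35*y^2 - 220*y/9 - 100/3)/((y - 7)^2*(y + 1)) = 5*(-9*y^4 + 108*y^3 - 145*y^2 - 762*y - 52)/(9*(y^4 - 12*y^3 + 22*y^2 + 84*y + 49))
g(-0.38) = 4.09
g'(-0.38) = 5.59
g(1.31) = 1.26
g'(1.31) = -3.48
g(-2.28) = 22.19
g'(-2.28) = -2.33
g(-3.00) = 24.50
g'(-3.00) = -3.77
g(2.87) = -4.17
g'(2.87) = -3.24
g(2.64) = -3.41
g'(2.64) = -3.36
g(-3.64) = 27.07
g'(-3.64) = -4.22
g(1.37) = 1.05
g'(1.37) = -3.50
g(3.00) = -4.58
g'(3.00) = -3.16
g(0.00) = 4.76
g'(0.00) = -0.59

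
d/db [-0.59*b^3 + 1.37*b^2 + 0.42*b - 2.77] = -1.77*b^2 + 2.74*b + 0.42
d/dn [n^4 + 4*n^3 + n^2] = 2*n*(2*n^2 + 6*n + 1)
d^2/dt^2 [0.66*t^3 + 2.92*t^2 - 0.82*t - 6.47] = 3.96*t + 5.84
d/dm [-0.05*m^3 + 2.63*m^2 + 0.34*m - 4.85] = -0.15*m^2 + 5.26*m + 0.34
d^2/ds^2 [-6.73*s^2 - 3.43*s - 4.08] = -13.4600000000000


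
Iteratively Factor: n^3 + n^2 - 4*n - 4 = (n - 2)*(n^2 + 3*n + 2) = (n - 2)*(n + 1)*(n + 2)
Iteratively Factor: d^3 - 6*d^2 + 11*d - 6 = (d - 2)*(d^2 - 4*d + 3) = (d - 2)*(d - 1)*(d - 3)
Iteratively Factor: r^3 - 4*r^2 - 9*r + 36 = (r + 3)*(r^2 - 7*r + 12) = (r - 4)*(r + 3)*(r - 3)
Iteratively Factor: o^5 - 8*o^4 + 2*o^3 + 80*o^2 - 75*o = (o + 3)*(o^4 - 11*o^3 + 35*o^2 - 25*o) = (o - 5)*(o + 3)*(o^3 - 6*o^2 + 5*o) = (o - 5)*(o - 1)*(o + 3)*(o^2 - 5*o) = (o - 5)^2*(o - 1)*(o + 3)*(o)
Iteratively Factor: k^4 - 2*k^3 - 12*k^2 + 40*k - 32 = (k - 2)*(k^3 - 12*k + 16) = (k - 2)^2*(k^2 + 2*k - 8) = (k - 2)^3*(k + 4)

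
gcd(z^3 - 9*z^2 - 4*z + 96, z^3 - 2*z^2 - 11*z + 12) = z^2 - z - 12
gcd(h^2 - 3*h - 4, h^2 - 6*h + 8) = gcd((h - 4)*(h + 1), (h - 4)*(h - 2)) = h - 4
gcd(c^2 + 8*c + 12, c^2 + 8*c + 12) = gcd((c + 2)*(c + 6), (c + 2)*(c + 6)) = c^2 + 8*c + 12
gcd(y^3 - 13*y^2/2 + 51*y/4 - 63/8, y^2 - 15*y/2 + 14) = y - 7/2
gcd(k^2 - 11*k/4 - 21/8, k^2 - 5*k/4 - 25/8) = 1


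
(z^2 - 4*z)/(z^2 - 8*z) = (z - 4)/(z - 8)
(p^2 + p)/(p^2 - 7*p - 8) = p/(p - 8)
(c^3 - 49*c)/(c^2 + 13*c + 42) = c*(c - 7)/(c + 6)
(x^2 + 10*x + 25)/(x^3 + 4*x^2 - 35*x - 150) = 1/(x - 6)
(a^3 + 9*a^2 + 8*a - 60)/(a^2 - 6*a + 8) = (a^2 + 11*a + 30)/(a - 4)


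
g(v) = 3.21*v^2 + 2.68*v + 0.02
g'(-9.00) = -55.10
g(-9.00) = 235.91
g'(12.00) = 79.72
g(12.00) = 494.42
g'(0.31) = 4.67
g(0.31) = 1.16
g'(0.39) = 5.18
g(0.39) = 1.55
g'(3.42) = 24.64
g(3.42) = 46.73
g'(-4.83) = -28.33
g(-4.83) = 61.96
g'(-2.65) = -14.33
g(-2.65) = 15.46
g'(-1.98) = -10.03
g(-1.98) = 7.30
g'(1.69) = 13.53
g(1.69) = 13.72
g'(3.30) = 23.87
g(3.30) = 43.82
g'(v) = 6.42*v + 2.68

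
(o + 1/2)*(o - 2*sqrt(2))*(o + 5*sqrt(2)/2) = o^3 + o^2/2 + sqrt(2)*o^2/2 - 10*o + sqrt(2)*o/4 - 5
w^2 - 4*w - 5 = (w - 5)*(w + 1)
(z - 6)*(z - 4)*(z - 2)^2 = z^4 - 14*z^3 + 68*z^2 - 136*z + 96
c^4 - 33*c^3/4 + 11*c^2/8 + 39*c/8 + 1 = (c - 8)*(c - 1)*(c + 1/4)*(c + 1/2)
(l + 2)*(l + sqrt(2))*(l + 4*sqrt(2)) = l^3 + 2*l^2 + 5*sqrt(2)*l^2 + 8*l + 10*sqrt(2)*l + 16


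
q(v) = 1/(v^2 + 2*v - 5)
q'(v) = (-2*v - 2)/(v^2 + 2*v - 5)^2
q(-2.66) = -0.31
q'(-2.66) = 0.32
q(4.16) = 0.05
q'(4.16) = -0.02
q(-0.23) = -0.18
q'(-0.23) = -0.05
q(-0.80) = -0.17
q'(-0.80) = -0.01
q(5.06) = 0.03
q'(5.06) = -0.01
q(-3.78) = 0.58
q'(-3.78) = 1.86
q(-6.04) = 0.05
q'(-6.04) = 0.03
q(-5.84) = 0.06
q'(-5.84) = 0.03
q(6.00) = 0.02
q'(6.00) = -0.00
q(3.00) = 0.10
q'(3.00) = -0.08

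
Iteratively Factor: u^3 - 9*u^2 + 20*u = (u - 5)*(u^2 - 4*u) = u*(u - 5)*(u - 4)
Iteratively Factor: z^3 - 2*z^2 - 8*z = (z - 4)*(z^2 + 2*z) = z*(z - 4)*(z + 2)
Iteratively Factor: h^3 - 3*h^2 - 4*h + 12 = (h - 3)*(h^2 - 4) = (h - 3)*(h + 2)*(h - 2)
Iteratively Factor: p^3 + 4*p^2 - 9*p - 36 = (p - 3)*(p^2 + 7*p + 12) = (p - 3)*(p + 3)*(p + 4)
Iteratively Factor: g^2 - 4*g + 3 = (g - 1)*(g - 3)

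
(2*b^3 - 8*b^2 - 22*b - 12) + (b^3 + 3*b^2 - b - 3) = 3*b^3 - 5*b^2 - 23*b - 15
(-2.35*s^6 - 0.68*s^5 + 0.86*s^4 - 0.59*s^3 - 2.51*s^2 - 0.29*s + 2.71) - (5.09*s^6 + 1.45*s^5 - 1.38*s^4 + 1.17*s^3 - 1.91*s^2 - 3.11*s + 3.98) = -7.44*s^6 - 2.13*s^5 + 2.24*s^4 - 1.76*s^3 - 0.6*s^2 + 2.82*s - 1.27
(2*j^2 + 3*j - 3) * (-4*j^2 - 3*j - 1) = -8*j^4 - 18*j^3 + j^2 + 6*j + 3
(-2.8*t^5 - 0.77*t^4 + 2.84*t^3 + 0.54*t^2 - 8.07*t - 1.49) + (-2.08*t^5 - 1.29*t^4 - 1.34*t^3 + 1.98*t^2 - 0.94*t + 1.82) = -4.88*t^5 - 2.06*t^4 + 1.5*t^3 + 2.52*t^2 - 9.01*t + 0.33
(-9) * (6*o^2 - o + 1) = -54*o^2 + 9*o - 9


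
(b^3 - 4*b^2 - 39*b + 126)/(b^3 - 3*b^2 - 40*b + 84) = (b - 3)/(b - 2)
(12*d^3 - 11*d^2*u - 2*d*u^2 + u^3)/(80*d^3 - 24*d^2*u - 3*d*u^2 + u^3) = (-3*d^2 + 2*d*u + u^2)/(-20*d^2 + d*u + u^2)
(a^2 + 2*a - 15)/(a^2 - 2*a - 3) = (a + 5)/(a + 1)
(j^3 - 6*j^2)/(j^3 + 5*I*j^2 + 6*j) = j*(j - 6)/(j^2 + 5*I*j + 6)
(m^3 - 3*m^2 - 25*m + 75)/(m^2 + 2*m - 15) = m - 5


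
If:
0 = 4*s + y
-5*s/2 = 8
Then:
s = -16/5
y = 64/5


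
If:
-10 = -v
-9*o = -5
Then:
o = 5/9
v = 10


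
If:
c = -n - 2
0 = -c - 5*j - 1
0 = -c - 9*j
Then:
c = -9/4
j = 1/4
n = 1/4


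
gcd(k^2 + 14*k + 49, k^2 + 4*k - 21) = k + 7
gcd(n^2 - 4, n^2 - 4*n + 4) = n - 2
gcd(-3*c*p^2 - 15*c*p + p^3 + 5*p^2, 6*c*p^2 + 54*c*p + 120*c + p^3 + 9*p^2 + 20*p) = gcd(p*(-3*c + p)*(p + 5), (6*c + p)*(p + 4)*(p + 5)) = p + 5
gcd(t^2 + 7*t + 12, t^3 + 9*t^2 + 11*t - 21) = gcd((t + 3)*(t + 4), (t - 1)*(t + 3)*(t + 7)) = t + 3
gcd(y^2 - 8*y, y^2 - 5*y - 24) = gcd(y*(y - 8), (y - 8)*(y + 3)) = y - 8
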